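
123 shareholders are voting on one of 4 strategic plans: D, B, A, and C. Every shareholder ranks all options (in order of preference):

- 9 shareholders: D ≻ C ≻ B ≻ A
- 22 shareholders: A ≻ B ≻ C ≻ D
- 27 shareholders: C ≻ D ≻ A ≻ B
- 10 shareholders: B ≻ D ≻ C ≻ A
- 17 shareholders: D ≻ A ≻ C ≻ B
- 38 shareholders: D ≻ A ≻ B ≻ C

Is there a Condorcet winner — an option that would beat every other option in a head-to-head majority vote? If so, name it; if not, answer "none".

D

D vs B: 91–32 for D.
D vs A: 101–22 for D.
D vs C: 74–49 for D.
D beats every other option head-to-head.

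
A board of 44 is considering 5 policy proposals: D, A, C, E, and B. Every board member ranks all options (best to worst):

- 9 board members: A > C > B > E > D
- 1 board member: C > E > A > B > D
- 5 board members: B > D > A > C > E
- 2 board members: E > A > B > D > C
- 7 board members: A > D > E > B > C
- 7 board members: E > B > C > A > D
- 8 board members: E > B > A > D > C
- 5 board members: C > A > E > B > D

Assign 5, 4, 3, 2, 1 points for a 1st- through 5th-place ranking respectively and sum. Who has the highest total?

D: 9·1 + 1·1 + 5·4 + 2·2 + 7·4 + 7·1 + 8·2 + 5·1 = 90
A: 9·5 + 1·3 + 5·3 + 2·4 + 7·5 + 7·2 + 8·3 + 5·4 = 164
C: 9·4 + 1·5 + 5·2 + 2·1 + 7·1 + 7·3 + 8·1 + 5·5 = 114
E: 9·2 + 1·4 + 5·1 + 2·5 + 7·3 + 7·5 + 8·5 + 5·3 = 148
B: 9·3 + 1·2 + 5·5 + 2·3 + 7·2 + 7·4 + 8·4 + 5·2 = 144
A has the highest Borda score (164).

A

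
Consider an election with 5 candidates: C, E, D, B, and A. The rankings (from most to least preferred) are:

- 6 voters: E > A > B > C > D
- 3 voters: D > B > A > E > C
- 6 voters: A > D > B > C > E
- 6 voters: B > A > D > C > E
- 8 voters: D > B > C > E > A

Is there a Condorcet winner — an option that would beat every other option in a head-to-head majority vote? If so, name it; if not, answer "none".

Checking pairwise contests:
D beats C 23–6.
C beats E 20–9.
A beats D 18–11.
D beats B 17–12.
B beats A 17–12.
Every option loses at least one head-to-head, so there is no Condorcet winner.

none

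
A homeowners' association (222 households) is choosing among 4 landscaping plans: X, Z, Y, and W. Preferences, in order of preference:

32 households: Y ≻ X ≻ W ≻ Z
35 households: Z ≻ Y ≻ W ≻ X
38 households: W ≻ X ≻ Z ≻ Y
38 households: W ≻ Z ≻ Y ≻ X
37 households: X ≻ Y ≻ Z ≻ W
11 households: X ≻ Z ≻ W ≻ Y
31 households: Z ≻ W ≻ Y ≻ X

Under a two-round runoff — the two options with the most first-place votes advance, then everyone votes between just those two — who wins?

Round 1 first-place votes: X 48, Z 66, Y 32, W 76.
W and Z advance.
Runoff: W is preferred to Z by 108 voters; Z by 114.
Z wins the runoff.

Z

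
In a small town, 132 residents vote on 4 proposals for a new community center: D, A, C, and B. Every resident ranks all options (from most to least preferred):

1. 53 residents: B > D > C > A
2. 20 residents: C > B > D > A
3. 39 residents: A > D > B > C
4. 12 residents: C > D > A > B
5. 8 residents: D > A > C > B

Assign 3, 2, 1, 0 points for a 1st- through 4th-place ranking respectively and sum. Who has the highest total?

D: 53·2 + 20·1 + 39·2 + 12·2 + 8·3 = 252
A: 53·0 + 20·0 + 39·3 + 12·1 + 8·2 = 145
C: 53·1 + 20·3 + 39·0 + 12·3 + 8·1 = 157
B: 53·3 + 20·2 + 39·1 + 12·0 + 8·0 = 238
D has the highest Borda score (252).

D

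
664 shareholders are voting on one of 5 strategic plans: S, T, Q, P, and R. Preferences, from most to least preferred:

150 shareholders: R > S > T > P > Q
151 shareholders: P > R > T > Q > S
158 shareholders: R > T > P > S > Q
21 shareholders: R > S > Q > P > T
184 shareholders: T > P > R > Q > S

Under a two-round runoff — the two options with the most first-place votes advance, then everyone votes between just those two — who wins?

R

Round 1 first-place votes: S 0, T 184, Q 0, P 151, R 329.
R and T advance.
Runoff: R is preferred to T by 480 voters; T by 184.
R wins the runoff.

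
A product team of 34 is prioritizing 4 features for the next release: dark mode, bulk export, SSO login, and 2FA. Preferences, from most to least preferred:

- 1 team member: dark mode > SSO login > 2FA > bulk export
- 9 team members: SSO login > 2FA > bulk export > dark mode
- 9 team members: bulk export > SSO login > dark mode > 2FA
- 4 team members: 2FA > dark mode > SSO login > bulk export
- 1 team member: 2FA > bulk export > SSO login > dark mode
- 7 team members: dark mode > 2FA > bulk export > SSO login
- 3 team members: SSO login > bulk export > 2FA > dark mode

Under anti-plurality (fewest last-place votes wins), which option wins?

Last-place votes: dark mode 13, bulk export 5, SSO login 7, 2FA 9.
bulk export is ranked last by the fewest voters, so bulk export wins.

bulk export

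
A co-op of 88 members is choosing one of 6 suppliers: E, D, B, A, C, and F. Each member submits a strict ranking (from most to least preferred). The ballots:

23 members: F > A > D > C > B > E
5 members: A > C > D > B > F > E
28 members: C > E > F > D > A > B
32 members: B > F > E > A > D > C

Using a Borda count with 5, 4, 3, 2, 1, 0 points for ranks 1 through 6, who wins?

F

E: 23·0 + 5·0 + 28·4 + 32·3 = 208
D: 23·3 + 5·3 + 28·2 + 32·1 = 172
B: 23·1 + 5·2 + 28·0 + 32·5 = 193
A: 23·4 + 5·5 + 28·1 + 32·2 = 209
C: 23·2 + 5·4 + 28·5 + 32·0 = 206
F: 23·5 + 5·1 + 28·3 + 32·4 = 332
F has the highest Borda score (332).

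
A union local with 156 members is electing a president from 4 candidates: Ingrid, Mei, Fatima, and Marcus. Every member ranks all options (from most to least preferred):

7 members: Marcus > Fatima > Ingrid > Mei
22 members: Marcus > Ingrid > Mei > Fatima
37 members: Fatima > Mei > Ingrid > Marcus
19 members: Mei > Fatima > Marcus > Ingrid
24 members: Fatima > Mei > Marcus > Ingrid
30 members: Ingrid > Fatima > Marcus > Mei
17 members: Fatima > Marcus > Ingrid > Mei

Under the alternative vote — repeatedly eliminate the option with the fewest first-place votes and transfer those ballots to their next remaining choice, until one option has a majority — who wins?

Fatima

Round 1: Ingrid 30, Mei 19, Fatima 78, Marcus 29. Eliminate Mei.
Round 2: Ingrid 30, Fatima 97, Marcus 29. Fatima has a majority.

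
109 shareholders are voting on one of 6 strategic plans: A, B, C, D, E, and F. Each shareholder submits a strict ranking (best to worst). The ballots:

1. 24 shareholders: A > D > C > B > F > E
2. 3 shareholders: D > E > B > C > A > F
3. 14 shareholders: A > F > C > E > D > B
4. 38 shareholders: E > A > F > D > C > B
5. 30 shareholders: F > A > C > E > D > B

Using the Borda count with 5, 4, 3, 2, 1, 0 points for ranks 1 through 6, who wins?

A

A: 24·5 + 3·1 + 14·5 + 38·4 + 30·4 = 465
B: 24·2 + 3·3 + 14·0 + 38·0 + 30·0 = 57
C: 24·3 + 3·2 + 14·3 + 38·1 + 30·3 = 248
D: 24·4 + 3·5 + 14·1 + 38·2 + 30·1 = 231
E: 24·0 + 3·4 + 14·2 + 38·5 + 30·2 = 290
F: 24·1 + 3·0 + 14·4 + 38·3 + 30·5 = 344
A has the highest Borda score (465).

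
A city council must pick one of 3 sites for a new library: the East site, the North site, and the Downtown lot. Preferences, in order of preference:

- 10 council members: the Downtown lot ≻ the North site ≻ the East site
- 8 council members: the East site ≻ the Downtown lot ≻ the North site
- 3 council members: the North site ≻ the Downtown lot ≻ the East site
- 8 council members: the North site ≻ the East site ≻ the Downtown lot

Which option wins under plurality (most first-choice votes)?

the North site

First-place votes: the East site 8, the North site 11, the Downtown lot 10.
the North site has the most first-place votes.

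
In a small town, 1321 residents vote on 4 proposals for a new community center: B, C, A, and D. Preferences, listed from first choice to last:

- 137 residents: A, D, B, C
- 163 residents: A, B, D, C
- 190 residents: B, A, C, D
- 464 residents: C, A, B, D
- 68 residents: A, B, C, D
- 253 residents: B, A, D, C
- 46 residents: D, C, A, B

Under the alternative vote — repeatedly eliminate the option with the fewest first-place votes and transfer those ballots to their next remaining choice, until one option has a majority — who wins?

B

Round 1: B 443, C 464, A 368, D 46. Eliminate D.
Round 2: B 443, C 510, A 368. Eliminate A.
Round 3: B 811, C 510. B has a majority.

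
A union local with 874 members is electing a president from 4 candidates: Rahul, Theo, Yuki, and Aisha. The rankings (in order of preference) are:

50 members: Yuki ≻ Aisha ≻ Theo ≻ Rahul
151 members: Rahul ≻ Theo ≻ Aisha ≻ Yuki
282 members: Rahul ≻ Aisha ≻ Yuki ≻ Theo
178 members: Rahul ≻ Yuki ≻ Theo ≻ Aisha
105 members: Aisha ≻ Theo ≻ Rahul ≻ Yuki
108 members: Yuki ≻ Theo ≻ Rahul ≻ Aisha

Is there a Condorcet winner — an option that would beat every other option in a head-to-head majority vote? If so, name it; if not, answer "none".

Rahul vs Theo: 611–263 for Rahul.
Rahul vs Yuki: 716–158 for Rahul.
Rahul vs Aisha: 719–155 for Rahul.
Rahul beats every other option head-to-head.

Rahul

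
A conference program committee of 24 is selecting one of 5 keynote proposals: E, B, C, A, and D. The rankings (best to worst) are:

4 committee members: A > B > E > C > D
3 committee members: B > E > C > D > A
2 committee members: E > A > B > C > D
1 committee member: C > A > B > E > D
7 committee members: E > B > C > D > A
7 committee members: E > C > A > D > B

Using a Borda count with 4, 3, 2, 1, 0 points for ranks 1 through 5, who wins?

E: 4·2 + 3·3 + 2·4 + 1·1 + 7·4 + 7·4 = 82
B: 4·3 + 3·4 + 2·2 + 1·2 + 7·3 + 7·0 = 51
C: 4·1 + 3·2 + 2·1 + 1·4 + 7·2 + 7·3 = 51
A: 4·4 + 3·0 + 2·3 + 1·3 + 7·0 + 7·2 = 39
D: 4·0 + 3·1 + 2·0 + 1·0 + 7·1 + 7·1 = 17
E has the highest Borda score (82).

E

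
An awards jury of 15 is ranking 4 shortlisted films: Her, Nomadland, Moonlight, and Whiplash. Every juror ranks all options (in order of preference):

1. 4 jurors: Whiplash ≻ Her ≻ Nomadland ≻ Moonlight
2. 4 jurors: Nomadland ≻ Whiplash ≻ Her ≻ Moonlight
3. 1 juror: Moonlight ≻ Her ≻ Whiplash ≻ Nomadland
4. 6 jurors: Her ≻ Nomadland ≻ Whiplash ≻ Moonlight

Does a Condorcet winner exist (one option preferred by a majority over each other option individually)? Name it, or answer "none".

Checking pairwise contests:
Whiplash beats Her 8–7.
Her beats Nomadland 11–4.
Her beats Moonlight 14–1.
Nomadland beats Whiplash 10–5.
Every option loses at least one head-to-head, so there is no Condorcet winner.

none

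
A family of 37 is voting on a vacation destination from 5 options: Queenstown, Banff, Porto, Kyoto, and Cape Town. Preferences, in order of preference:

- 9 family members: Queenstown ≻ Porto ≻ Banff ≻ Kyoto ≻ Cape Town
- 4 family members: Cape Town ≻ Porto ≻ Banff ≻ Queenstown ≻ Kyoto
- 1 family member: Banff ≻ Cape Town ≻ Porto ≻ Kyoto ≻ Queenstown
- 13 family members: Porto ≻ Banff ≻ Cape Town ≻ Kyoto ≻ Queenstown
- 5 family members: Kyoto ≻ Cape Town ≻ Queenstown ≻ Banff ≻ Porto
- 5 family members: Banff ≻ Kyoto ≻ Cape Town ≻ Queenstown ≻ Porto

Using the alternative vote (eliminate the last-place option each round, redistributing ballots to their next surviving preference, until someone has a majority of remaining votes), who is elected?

Round 1: Queenstown 9, Banff 6, Porto 13, Kyoto 5, Cape Town 4. Eliminate Cape Town.
Round 2: Queenstown 9, Banff 6, Porto 17, Kyoto 5. Eliminate Kyoto.
Round 3: Queenstown 14, Banff 6, Porto 17. Eliminate Banff.
Round 4: Queenstown 19, Porto 18. Queenstown has a majority.

Queenstown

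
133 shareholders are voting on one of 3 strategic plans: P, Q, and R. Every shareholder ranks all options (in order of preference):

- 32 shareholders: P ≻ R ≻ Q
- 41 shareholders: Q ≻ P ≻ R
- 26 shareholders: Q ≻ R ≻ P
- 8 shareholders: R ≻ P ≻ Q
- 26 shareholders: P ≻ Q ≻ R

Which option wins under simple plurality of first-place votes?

Q

First-place votes: P 58, Q 67, R 8.
Q has the most first-place votes.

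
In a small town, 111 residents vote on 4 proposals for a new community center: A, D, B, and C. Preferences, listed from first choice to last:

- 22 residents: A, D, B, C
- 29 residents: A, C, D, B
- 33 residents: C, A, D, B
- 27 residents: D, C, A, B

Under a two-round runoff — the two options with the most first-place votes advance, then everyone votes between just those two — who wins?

C

Round 1 first-place votes: A 51, D 27, B 0, C 33.
A and C advance.
Runoff: A is preferred to C by 51 voters; C by 60.
C wins the runoff.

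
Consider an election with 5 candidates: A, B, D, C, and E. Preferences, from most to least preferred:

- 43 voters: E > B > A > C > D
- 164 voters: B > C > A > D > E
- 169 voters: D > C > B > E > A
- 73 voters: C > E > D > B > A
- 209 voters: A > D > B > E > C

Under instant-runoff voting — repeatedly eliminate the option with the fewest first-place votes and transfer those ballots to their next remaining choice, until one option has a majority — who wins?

A

Round 1: A 209, B 164, D 169, C 73, E 43. Eliminate E.
Round 2: A 209, B 207, D 169, C 73. Eliminate C.
Round 3: A 209, B 207, D 242. Eliminate B.
Round 4: A 416, D 242. A has a majority.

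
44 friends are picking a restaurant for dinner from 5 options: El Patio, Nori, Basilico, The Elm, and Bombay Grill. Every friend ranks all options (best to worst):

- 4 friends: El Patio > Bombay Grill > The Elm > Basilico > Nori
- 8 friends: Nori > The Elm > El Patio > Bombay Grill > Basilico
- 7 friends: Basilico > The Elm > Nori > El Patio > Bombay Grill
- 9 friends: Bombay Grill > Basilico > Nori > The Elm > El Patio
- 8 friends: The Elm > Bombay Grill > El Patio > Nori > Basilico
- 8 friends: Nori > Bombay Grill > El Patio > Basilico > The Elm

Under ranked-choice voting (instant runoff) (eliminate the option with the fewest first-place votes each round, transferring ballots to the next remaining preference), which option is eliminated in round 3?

Bombay Grill

Round 1: El Patio 4, Nori 16, Basilico 7, The Elm 8, Bombay Grill 9. Eliminate El Patio.
Round 2: Nori 16, Basilico 7, The Elm 8, Bombay Grill 13. Eliminate Basilico.
Round 3: Nori 16, The Elm 15, Bombay Grill 13. Eliminate Bombay Grill.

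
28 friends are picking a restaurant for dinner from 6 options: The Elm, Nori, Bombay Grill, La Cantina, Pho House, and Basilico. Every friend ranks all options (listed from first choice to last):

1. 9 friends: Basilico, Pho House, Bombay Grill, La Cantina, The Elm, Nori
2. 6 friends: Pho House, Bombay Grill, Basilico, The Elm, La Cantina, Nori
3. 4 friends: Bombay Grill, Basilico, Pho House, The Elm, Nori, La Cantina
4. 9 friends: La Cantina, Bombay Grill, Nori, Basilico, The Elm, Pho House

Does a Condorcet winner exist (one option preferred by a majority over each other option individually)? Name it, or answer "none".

none

Checking pairwise contests:
Bombay Grill beats The Elm 28–0.
The Elm beats Nori 19–9.
Pho House beats Bombay Grill 15–13.
Bombay Grill beats La Cantina 19–9.
Basilico beats Pho House 22–6.
Bombay Grill beats Basilico 19–9.
Every option loses at least one head-to-head, so there is no Condorcet winner.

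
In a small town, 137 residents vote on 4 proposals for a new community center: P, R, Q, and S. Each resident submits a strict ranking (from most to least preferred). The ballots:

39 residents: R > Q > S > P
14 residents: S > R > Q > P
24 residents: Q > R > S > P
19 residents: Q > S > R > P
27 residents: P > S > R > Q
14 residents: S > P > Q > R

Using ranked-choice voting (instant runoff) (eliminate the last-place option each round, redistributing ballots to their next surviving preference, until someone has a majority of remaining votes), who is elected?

Q

Round 1: P 27, R 39, Q 43, S 28. Eliminate P.
Round 2: R 39, Q 43, S 55. Eliminate R.
Round 3: Q 82, S 55. Q has a majority.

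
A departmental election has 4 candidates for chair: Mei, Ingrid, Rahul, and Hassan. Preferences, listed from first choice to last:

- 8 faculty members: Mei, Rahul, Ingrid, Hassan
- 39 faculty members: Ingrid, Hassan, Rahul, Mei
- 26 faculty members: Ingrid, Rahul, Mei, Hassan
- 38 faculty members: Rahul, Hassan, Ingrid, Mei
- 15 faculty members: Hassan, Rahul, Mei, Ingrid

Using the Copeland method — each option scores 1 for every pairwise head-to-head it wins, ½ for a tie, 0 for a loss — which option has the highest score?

Ingrid

Mei: loses to Ingrid, Rahul, and Hassan → score 0.
Ingrid: beats Mei, Rahul, and Hassan → score 3.
Rahul: beats Mei and Hassan; loses to Ingrid → score 2.
Hassan: beats Mei; loses to Ingrid and Rahul → score 1.
Ingrid has the best pairwise record.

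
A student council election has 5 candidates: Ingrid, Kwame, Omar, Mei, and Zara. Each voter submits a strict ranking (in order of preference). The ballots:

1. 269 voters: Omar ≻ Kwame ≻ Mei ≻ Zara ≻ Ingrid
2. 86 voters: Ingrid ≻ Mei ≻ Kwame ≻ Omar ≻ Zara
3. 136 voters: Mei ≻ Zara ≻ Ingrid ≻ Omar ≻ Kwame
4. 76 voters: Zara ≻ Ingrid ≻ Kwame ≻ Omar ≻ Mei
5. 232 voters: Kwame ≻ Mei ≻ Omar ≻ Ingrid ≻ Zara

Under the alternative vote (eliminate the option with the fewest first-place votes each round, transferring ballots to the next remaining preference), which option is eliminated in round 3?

Kwame

Round 1: Ingrid 86, Kwame 232, Omar 269, Mei 136, Zara 76. Eliminate Zara.
Round 2: Ingrid 162, Kwame 232, Omar 269, Mei 136. Eliminate Mei.
Round 3: Ingrid 298, Kwame 232, Omar 269. Eliminate Kwame.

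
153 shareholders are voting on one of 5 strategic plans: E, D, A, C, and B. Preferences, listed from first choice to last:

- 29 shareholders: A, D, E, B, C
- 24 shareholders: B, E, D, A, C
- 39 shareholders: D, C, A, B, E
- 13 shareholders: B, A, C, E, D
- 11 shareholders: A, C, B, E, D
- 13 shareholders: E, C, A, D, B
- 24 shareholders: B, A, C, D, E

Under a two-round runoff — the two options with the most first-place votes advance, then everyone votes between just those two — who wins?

A

Round 1 first-place votes: E 13, D 39, A 40, C 0, B 61.
B and A advance.
Runoff: B is preferred to A by 61 voters; A by 92.
A wins the runoff.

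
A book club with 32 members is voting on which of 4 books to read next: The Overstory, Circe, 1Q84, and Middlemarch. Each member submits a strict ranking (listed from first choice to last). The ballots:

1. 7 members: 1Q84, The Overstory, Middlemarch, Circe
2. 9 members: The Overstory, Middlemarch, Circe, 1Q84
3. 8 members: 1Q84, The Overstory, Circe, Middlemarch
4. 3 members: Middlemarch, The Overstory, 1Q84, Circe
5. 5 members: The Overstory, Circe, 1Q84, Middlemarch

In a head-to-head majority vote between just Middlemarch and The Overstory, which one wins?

Voters preferring Middlemarch to The Overstory: 3; preferring The Overstory to Middlemarch: 29.
The Overstory wins the head-to-head.

The Overstory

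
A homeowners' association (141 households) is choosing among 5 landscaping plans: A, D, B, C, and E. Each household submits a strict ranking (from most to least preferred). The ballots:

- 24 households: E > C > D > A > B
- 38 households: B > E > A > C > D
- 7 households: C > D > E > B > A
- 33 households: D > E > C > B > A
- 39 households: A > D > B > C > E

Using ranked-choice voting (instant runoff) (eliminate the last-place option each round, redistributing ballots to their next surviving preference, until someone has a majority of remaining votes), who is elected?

A

Round 1: A 39, D 33, B 38, C 7, E 24. Eliminate C.
Round 2: A 39, D 40, B 38, E 24. Eliminate E.
Round 3: A 39, D 64, B 38. Eliminate B.
Round 4: A 77, D 64. A has a majority.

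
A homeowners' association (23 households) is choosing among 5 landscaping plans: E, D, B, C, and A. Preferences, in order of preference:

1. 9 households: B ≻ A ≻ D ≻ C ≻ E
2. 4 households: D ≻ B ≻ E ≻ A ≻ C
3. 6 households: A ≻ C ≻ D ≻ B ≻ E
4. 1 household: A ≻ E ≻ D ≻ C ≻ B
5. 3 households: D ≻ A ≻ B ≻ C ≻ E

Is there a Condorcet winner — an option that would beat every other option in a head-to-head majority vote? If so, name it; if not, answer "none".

none

Checking pairwise contests:
D beats E 22–1.
A beats D 16–7.
D beats B 14–9.
D beats C 17–6.
B beats A 13–10.
Every option loses at least one head-to-head, so there is no Condorcet winner.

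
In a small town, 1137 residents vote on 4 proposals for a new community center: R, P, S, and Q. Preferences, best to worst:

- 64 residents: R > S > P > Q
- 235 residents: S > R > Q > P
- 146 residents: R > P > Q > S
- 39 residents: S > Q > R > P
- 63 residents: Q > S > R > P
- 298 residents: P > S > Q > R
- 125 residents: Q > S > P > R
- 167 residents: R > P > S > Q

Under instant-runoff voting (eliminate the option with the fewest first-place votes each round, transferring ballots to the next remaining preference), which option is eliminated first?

Round 1: R 377, P 298, S 274, Q 188. Eliminate Q.

Q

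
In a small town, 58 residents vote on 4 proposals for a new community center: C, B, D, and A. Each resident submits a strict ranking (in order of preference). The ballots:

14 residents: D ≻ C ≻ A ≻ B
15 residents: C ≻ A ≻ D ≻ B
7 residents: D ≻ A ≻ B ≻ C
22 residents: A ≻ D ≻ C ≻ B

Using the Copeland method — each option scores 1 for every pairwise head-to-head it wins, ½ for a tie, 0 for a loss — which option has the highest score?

A

C: beats B; ties A; loses to D → score 1.5.
B: loses to C, D, and A → score 0.
D: beats C and B; loses to A → score 2.
A: beats B and D; ties C → score 2.5.
A has the best pairwise record.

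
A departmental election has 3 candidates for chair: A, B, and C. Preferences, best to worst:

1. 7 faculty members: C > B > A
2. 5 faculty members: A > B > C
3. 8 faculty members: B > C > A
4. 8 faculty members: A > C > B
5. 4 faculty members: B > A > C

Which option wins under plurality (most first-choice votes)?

First-place votes: A 13, B 12, C 7.
A has the most first-place votes.

A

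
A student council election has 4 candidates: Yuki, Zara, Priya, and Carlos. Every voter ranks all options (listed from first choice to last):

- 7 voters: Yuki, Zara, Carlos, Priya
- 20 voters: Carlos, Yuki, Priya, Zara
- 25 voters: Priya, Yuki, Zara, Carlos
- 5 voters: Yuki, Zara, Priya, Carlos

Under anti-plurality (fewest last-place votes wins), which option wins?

Yuki

Last-place votes: Yuki 0, Zara 20, Priya 7, Carlos 30.
Yuki is ranked last by the fewest voters, so Yuki wins.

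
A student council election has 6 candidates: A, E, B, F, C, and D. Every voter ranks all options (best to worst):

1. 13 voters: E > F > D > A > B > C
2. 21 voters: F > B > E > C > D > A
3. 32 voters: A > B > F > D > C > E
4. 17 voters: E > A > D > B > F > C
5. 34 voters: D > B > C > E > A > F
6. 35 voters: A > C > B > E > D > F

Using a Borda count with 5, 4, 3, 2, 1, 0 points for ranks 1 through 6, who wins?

B

A: 13·2 + 21·0 + 32·5 + 17·4 + 34·1 + 35·5 = 463
E: 13·5 + 21·3 + 32·0 + 17·5 + 34·2 + 35·2 = 351
B: 13·1 + 21·4 + 32·4 + 17·2 + 34·4 + 35·3 = 500
F: 13·4 + 21·5 + 32·3 + 17·1 + 34·0 + 35·0 = 270
C: 13·0 + 21·2 + 32·1 + 17·0 + 34·3 + 35·4 = 316
D: 13·3 + 21·1 + 32·2 + 17·3 + 34·5 + 35·1 = 380
B has the highest Borda score (500).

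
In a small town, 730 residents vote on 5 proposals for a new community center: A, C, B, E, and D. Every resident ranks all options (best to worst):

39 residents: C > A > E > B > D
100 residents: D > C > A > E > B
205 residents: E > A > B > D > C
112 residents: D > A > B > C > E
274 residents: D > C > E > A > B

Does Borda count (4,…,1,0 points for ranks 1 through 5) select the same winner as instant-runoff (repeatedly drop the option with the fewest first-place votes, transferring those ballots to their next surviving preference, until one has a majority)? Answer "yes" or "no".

yes

Borda — scores: A 1542, C 1390, B 673, E 1546, D 2149. Winner: D.
Instant-runoff — R1 A 0, C 39, B 0, E 205, D 486 (D winner). Winner: D.
The two methods agree.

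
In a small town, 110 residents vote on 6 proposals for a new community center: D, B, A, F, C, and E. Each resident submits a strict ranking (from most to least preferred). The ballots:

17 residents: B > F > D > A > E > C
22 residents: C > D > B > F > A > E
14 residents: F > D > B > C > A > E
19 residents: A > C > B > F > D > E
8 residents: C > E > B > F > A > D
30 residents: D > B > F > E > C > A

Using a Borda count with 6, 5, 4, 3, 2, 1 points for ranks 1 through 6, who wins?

B

D: 17·4 + 22·5 + 14·5 + 19·2 + 8·1 + 30·6 = 474
B: 17·6 + 22·4 + 14·4 + 19·4 + 8·4 + 30·5 = 504
A: 17·3 + 22·2 + 14·2 + 19·6 + 8·2 + 30·1 = 283
F: 17·5 + 22·3 + 14·6 + 19·3 + 8·3 + 30·4 = 436
C: 17·1 + 22·6 + 14·3 + 19·5 + 8·6 + 30·2 = 394
E: 17·2 + 22·1 + 14·1 + 19·1 + 8·5 + 30·3 = 219
B has the highest Borda score (504).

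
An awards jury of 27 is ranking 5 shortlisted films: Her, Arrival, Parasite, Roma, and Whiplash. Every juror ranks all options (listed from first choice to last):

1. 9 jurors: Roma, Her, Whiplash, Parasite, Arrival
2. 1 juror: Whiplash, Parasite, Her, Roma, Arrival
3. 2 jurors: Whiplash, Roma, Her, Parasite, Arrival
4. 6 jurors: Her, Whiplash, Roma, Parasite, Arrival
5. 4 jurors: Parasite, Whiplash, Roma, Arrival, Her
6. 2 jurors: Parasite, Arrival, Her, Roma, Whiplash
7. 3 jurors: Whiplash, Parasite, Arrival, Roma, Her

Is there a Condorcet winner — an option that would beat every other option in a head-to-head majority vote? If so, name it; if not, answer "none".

Checking pairwise contests:
Roma beats Her 18–9.
Her beats Arrival 18–9.
Her beats Parasite 17–10.
Whiplash beats Roma 16–11.
Her beats Whiplash 17–10.
Every option loses at least one head-to-head, so there is no Condorcet winner.

none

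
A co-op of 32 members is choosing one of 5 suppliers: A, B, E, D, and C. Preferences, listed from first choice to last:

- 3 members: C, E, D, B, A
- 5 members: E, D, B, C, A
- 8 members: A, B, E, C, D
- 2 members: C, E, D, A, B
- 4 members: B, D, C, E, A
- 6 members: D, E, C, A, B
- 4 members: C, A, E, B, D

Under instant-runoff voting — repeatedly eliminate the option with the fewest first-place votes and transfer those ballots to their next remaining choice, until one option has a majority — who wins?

Round 1: A 8, B 4, E 5, D 6, C 9. Eliminate B.
Round 2: A 8, E 5, D 10, C 9. Eliminate E.
Round 3: A 8, D 15, C 9. Eliminate A.
Round 4: D 15, C 17. C has a majority.

C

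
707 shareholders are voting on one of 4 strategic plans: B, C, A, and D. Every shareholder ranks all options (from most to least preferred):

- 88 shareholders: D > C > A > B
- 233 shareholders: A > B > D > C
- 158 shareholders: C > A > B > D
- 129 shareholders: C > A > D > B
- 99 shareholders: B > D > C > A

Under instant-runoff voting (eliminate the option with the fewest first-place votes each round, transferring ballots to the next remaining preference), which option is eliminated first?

Round 1: B 99, C 287, A 233, D 88. Eliminate D.

D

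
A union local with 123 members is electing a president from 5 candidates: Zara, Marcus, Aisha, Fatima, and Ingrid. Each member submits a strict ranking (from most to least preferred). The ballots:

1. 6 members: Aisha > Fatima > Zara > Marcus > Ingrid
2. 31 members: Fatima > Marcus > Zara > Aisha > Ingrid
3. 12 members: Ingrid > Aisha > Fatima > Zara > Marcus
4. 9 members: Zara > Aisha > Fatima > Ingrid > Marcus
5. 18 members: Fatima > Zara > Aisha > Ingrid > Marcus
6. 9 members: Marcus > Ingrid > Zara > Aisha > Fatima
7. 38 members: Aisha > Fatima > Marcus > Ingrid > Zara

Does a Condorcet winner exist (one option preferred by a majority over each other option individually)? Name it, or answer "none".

none

Checking pairwise contests:
Marcus beats Zara 78–45.
Aisha beats Marcus 83–40.
Zara beats Aisha 67–56.
Aisha beats Fatima 74–49.
Zara beats Ingrid 64–59.
Every option loses at least one head-to-head, so there is no Condorcet winner.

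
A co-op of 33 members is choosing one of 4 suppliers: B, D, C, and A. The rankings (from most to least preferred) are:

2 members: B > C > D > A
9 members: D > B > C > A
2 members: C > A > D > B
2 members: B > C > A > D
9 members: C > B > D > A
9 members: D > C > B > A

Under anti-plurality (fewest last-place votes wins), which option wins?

Last-place votes: B 2, D 2, C 0, A 29.
C is ranked last by the fewest voters, so C wins.

C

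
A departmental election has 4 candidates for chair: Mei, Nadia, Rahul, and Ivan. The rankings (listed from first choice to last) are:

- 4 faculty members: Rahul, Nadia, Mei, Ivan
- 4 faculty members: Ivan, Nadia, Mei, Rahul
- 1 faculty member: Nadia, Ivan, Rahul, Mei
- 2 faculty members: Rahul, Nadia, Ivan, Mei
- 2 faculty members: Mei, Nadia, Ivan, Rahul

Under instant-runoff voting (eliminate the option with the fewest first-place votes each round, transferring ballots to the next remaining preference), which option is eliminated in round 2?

Mei

Round 1: Mei 2, Nadia 1, Rahul 6, Ivan 4. Eliminate Nadia.
Round 2: Mei 2, Rahul 6, Ivan 5. Eliminate Mei.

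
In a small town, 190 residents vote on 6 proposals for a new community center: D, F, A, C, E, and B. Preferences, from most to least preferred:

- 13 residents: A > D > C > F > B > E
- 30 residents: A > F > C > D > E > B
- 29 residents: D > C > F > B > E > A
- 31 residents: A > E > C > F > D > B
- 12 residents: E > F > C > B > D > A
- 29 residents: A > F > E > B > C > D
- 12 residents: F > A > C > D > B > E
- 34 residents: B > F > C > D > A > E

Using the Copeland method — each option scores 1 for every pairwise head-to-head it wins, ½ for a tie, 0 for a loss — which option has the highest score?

A

D: beats E and B; loses to F, A, and C → score 2.
F: beats D, C, E, and B; loses to A → score 4.
A: beats D, F, C, E, and B → score 5.
C: beats D, E, and B; loses to F and A → score 3.
E: beats B; loses to D, F, A, and C → score 1.
B: loses to D, F, A, C, and E → score 0.
A has the best pairwise record.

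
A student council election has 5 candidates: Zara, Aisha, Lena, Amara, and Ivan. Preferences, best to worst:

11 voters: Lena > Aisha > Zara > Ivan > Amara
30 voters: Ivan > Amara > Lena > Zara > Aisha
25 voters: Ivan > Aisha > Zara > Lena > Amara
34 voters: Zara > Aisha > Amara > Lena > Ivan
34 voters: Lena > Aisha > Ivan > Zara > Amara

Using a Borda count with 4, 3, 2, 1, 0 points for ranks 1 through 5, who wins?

Aisha

Zara: 11·2 + 30·1 + 25·2 + 34·4 + 34·1 = 272
Aisha: 11·3 + 30·0 + 25·3 + 34·3 + 34·3 = 312
Lena: 11·4 + 30·2 + 25·1 + 34·1 + 34·4 = 299
Amara: 11·0 + 30·3 + 25·0 + 34·2 + 34·0 = 158
Ivan: 11·1 + 30·4 + 25·4 + 34·0 + 34·2 = 299
Aisha has the highest Borda score (312).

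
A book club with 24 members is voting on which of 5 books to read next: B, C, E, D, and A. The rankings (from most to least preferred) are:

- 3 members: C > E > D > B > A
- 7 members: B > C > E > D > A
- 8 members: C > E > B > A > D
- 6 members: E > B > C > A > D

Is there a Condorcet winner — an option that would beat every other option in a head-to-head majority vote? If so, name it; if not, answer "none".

Checking pairwise contests:
E beats B 17–7.
B beats C 13–11.
C beats E 18–6.
B beats D 21–3.
B beats A 24–0.
Every option loses at least one head-to-head, so there is no Condorcet winner.

none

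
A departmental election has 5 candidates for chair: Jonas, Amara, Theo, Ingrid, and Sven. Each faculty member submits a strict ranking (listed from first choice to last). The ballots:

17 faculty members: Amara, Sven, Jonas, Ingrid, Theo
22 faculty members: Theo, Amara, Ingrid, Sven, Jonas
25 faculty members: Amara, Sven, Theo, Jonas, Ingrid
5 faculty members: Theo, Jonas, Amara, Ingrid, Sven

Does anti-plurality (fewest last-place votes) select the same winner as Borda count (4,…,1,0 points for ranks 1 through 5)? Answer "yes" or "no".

yes

Anti-plurality — last-place votes: Jonas 22, Amara 0, Theo 17, Ingrid 25, Sven 5. Winner: Amara.
Borda — scores: Jonas 74, Amara 244, Theo 158, Ingrid 66, Sven 148. Winner: Amara.
The two methods agree.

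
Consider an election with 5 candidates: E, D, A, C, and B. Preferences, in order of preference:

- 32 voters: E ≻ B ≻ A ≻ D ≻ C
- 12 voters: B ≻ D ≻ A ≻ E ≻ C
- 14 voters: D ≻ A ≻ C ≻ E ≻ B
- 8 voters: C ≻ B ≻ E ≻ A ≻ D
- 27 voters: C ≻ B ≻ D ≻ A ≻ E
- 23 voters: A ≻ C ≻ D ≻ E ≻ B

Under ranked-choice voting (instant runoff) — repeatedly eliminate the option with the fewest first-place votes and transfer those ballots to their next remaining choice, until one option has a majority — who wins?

C

Round 1: E 32, D 14, A 23, C 35, B 12. Eliminate B.
Round 2: E 32, D 26, A 23, C 35. Eliminate A.
Round 3: E 32, D 26, C 58. Eliminate D.
Round 4: E 44, C 72. C has a majority.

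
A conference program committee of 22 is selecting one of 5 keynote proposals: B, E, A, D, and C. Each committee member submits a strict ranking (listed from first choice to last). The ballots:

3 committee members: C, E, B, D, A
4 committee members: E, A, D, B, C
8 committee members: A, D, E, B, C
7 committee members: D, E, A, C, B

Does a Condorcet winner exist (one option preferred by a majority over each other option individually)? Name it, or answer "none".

Checking pairwise contests:
E beats B 22–0.
D beats E 15–7.
E beats A 14–8.
A beats D 12–10.
B beats C 12–10.
Every option loses at least one head-to-head, so there is no Condorcet winner.

none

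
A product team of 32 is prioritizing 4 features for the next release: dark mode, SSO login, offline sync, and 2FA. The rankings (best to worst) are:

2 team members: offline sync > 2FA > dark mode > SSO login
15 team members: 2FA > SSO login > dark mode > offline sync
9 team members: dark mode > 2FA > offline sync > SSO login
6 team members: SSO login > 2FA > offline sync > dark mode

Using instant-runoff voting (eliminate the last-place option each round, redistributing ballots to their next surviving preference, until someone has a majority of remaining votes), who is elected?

Round 1: dark mode 9, SSO login 6, offline sync 2, 2FA 15. Eliminate offline sync.
Round 2: dark mode 9, SSO login 6, 2FA 17. 2FA has a majority.

2FA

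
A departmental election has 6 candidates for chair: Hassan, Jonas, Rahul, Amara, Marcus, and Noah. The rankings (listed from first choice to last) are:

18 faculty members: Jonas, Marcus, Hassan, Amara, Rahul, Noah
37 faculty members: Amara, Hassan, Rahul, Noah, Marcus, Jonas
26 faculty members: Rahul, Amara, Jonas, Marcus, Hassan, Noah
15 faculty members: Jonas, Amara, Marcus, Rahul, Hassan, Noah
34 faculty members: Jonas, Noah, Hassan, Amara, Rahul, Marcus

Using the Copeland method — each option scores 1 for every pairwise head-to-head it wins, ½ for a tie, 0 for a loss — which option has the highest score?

Hassan: beats Rahul, Marcus, and Noah; loses to Jonas and Amara → score 3.
Jonas: beats Hassan, Rahul, Amara, Marcus, and Noah → score 5.
Rahul: beats Marcus and Noah; loses to Hassan, Jonas, and Amara → score 2.
Amara: beats Hassan, Rahul, Marcus, and Noah; loses to Jonas → score 4.
Marcus: loses to Hassan, Jonas, Rahul, Amara, and Noah → score 0.
Noah: beats Marcus; loses to Hassan, Jonas, Rahul, and Amara → score 1.
Jonas has the best pairwise record.

Jonas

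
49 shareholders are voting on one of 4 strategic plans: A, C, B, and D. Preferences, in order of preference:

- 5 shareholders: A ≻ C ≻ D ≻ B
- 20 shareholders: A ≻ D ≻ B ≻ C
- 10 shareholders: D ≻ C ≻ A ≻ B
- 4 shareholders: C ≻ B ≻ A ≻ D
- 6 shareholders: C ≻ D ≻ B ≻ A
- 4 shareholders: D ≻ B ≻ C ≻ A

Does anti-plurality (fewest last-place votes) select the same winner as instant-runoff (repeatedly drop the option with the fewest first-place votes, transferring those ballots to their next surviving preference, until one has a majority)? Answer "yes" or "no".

Anti-plurality — last-place votes: A 10, C 20, B 15, D 4. Winner: D.
Instant-runoff — R1 A 25, C 10, B 0, D 14 (A winner). Winner: A.
The two methods disagree.

no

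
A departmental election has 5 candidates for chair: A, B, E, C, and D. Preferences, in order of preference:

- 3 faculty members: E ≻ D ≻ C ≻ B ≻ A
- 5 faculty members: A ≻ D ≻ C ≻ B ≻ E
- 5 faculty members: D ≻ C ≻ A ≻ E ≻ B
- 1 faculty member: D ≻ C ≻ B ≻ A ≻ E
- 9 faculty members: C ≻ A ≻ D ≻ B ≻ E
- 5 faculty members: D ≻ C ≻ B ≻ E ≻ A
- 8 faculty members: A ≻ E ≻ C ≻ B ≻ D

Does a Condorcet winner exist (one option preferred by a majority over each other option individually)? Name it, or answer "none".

none

Checking pairwise contests:
C beats A 23–13.
A beats B 27–9.
A beats E 28–8.
D beats C 19–17.
A beats D 22–14.
Every option loses at least one head-to-head, so there is no Condorcet winner.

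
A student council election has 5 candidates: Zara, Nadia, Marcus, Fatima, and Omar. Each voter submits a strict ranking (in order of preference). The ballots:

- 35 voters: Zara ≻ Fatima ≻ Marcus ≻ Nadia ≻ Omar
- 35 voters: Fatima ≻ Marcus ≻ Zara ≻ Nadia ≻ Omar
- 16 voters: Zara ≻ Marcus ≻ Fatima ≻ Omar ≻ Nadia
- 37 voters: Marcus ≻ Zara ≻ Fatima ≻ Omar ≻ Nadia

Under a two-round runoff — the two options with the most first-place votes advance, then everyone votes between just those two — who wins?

Marcus

Round 1 first-place votes: Zara 51, Nadia 0, Marcus 37, Fatima 35, Omar 0.
Zara and Marcus advance.
Runoff: Zara is preferred to Marcus by 51 voters; Marcus by 72.
Marcus wins the runoff.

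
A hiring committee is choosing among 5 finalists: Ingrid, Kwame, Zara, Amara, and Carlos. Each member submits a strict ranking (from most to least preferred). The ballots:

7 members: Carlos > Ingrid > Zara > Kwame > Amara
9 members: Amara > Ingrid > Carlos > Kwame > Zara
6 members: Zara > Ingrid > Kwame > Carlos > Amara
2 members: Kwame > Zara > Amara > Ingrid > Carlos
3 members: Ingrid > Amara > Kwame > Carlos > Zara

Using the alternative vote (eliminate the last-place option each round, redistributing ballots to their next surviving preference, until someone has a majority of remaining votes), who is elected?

Zara

Round 1: Ingrid 3, Kwame 2, Zara 6, Amara 9, Carlos 7. Eliminate Kwame.
Round 2: Ingrid 3, Zara 8, Amara 9, Carlos 7. Eliminate Ingrid.
Round 3: Zara 8, Amara 12, Carlos 7. Eliminate Carlos.
Round 4: Zara 15, Amara 12. Zara has a majority.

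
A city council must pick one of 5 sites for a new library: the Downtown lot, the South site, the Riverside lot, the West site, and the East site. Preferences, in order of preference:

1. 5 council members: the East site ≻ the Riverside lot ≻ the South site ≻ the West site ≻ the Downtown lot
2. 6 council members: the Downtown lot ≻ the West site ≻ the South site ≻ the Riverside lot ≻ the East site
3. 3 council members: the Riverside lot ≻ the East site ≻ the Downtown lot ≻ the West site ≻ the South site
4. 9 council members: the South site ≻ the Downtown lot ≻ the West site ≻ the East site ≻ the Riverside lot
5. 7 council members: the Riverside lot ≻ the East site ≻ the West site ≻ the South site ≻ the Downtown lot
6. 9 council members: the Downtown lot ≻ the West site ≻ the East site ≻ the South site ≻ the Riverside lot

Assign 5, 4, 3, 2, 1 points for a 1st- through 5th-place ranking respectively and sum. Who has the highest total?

the Downtown lot: 5·1 + 6·5 + 3·3 + 9·4 + 7·1 + 9·5 = 132
the South site: 5·3 + 6·3 + 3·1 + 9·5 + 7·2 + 9·2 = 113
the Riverside lot: 5·4 + 6·2 + 3·5 + 9·1 + 7·5 + 9·1 = 100
the West site: 5·2 + 6·4 + 3·2 + 9·3 + 7·3 + 9·4 = 124
the East site: 5·5 + 6·1 + 3·4 + 9·2 + 7·4 + 9·3 = 116
the Downtown lot has the highest Borda score (132).

the Downtown lot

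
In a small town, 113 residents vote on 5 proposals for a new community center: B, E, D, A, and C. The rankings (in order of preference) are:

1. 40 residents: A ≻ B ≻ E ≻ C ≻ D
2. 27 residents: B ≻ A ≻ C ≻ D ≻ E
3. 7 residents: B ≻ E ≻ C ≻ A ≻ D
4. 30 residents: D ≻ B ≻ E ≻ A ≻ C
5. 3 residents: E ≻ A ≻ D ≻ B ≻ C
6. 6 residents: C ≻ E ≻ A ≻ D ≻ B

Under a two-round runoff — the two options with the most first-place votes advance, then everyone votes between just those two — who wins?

B

Round 1 first-place votes: B 34, E 3, D 30, A 40, C 6.
A and B advance.
Runoff: A is preferred to B by 49 voters; B by 64.
B wins the runoff.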